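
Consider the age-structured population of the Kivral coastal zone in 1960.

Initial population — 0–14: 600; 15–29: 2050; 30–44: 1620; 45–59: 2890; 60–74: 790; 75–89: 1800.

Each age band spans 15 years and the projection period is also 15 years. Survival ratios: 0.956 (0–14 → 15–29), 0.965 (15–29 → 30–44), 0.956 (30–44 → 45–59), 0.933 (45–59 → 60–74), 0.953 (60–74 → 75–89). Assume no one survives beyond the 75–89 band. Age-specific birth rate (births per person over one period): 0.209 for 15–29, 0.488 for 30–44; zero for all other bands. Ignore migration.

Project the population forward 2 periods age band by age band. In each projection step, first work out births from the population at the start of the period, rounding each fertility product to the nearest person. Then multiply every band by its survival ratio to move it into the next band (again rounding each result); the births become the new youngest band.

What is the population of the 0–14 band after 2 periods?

— Period 1 —
Births: 2050 × 0.209 = 428 ; 1620 × 0.488 = 791 → total 1219
15–29: 600 × 0.956 = 574
30–44: 2050 × 0.965 = 1978
45–59: 1620 × 0.956 = 1549
60–74: 2890 × 0.933 = 2696
75–89: 790 × 0.953 = 753
Giving 1219 / 574 / 1978 / 1549 / 2696 / 753.
— Period 2 —
Births: 574 × 0.209 = 120 ; 1978 × 0.488 = 965 → total 1085
15–29: 1219 × 0.956 = 1165
30–44: 574 × 0.965 = 554
45–59: 1978 × 0.956 = 1891
60–74: 1549 × 0.933 = 1445
75–89: 2696 × 0.953 = 2569
Giving 1085 / 1165 / 554 / 1891 / 1445 / 2569.

1085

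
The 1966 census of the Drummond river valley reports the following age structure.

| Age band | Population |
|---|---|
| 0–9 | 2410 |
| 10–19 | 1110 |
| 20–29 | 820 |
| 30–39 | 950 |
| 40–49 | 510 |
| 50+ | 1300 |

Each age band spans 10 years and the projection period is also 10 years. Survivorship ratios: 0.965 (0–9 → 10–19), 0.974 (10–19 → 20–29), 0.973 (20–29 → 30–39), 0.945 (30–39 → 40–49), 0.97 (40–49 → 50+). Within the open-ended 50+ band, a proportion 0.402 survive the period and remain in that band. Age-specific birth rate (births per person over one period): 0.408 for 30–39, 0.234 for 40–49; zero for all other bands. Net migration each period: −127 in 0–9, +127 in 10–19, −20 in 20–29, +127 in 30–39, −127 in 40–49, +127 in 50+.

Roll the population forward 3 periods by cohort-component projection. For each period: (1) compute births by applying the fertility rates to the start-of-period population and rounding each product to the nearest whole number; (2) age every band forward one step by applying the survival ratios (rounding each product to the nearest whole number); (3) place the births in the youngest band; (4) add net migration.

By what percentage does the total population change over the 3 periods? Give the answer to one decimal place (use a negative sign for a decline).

-11.1

Let band 1 be 0–9 through band 6 = 50+.
After projecting period 1:
Births: 950 * 0.408 = 388 ; 510 * 0.234 = 119 ⇒ total 507
Band 2: 2410 * 0.965 = 2326
Band 3: 1110 * 0.974 = 1081
Band 4: 820 * 0.973 = 798
Band 5: 950 * 0.945 = 898
Band 6: 510 * 0.97 + 1300 * 0.402 = 495 + 523 = 1018
Net migration: Band 1 − 127 → 380; Band 2 + 127 → 2453; Band 3 − 20 → 1061; Band 4 + 127 → 925; Band 5 − 127 → 771; Band 6 + 127 → 1145
End of period: [380, 2453, 1061, 925, 771, 1145]
After projecting period 2:
Births: 925 * 0.408 = 377 ; 771 * 0.234 = 180 ⇒ total 557
Band 2: 380 * 0.965 = 367
Band 3: 2453 * 0.974 = 2389
Band 4: 1061 * 0.973 = 1032
Band 5: 925 * 0.945 = 874
Band 6: 771 * 0.97 + 1145 * 0.402 = 748 + 460 = 1208
Net migration: Band 1 − 127 → 430; Band 2 + 127 → 494; Band 3 − 20 → 2369; Band 4 + 127 → 1159; Band 5 − 127 → 747; Band 6 + 127 → 1335
End of period: [430, 494, 2369, 1159, 747, 1335]
After projecting period 3:
Births: 1159 * 0.408 = 473 ; 747 * 0.234 = 175 ⇒ total 648
Band 2: 430 * 0.965 = 415
Band 3: 494 * 0.974 = 481
Band 4: 2369 * 0.973 = 2305
Band 5: 1159 * 0.945 = 1095
Band 6: 747 * 0.97 + 1335 * 0.402 = 725 + 537 = 1262
Net migration: Band 1 − 127 → 521; Band 2 + 127 → 542; Band 3 − 20 → 461; Band 4 + 127 → 2432; Band 5 − 127 → 968; Band 6 + 127 → 1389
End of period: [521, 542, 461, 2432, 968, 1389]
Total: 7100 → 6313; change = -787; percentage change = -11.1%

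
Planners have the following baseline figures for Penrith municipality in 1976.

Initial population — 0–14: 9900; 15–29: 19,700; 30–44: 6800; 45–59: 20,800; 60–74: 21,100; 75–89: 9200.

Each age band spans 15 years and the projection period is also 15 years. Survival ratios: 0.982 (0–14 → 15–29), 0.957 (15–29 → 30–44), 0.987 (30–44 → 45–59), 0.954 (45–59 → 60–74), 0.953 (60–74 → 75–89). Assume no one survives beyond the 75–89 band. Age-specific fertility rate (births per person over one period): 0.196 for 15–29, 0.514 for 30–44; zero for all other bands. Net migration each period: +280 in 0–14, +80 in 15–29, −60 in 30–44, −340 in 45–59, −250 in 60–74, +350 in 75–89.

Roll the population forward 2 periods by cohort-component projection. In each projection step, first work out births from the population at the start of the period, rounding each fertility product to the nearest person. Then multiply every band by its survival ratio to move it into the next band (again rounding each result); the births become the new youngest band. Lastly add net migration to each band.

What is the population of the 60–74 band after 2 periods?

5829

Call the groups 1 to 6, youngest first.
After projecting period 1:
Births: 19700 * 0.196 = 3861 ; 6800 * 0.514 = 3495 ⇒ total 7356
Group 2: 9900 * 0.982 = 9722
Group 3: 19700 * 0.957 = 18853
Group 4: 6800 * 0.987 = 6712
Group 5: 20800 * 0.954 = 19843
Group 6: 21100 * 0.953 = 20108
Net migration: Group 1 + 280 → 7636; Group 2 + 80 → 9802; Group 3 − 60 → 18793; Group 4 − 340 → 6372; Group 5 − 250 → 19593; Group 6 + 350 → 20458
End of period: [7636, 9802, 18793, 6372, 19593, 20458]
After projecting period 2:
Births: 9802 * 0.196 = 1921 ; 18793 * 0.514 = 9660 ⇒ total 11581
Group 2: 7636 * 0.982 = 7499
Group 3: 9802 * 0.957 = 9381
Group 4: 18793 * 0.987 = 18549
Group 5: 6372 * 0.954 = 6079
Group 6: 19593 * 0.953 = 18672
Net migration: Group 1 + 280 → 11861; Group 2 + 80 → 7579; Group 3 − 60 → 9321; Group 4 − 340 → 18209; Group 5 − 250 → 5829; Group 6 + 350 → 19022
End of period: [11861, 7579, 9321, 18209, 5829, 19022]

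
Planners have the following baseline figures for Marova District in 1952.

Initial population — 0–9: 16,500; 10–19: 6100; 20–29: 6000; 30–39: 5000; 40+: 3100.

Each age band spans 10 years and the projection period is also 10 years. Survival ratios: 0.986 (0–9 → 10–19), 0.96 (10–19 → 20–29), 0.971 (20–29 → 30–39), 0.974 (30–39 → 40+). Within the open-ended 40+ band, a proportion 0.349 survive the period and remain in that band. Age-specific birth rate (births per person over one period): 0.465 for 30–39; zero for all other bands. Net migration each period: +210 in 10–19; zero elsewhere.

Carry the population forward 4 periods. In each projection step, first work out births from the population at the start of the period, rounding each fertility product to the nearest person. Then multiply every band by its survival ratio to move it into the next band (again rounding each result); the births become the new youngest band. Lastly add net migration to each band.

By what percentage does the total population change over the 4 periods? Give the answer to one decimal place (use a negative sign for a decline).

Period 1:
Births: 5000 × 0.465 = 2325
10–19: 16500 × 0.986 = 16269
20–29: 6100 × 0.96 = 5856
30–39: 6000 × 0.971 = 5826
40+: 5000 × 0.974 + 3100 × 0.349 = 4870 + 1082 = 5952
Net migration: 10–19 + 210 → 16479
Population now: 0–9=2325, 10–19=16479, 20–29=5856, 30–39=5826, 40+=5952
Period 2:
Births: 5826 × 0.465 = 2709
10–19: 2325 × 0.986 = 2292
20–29: 16479 × 0.96 = 15820
30–39: 5856 × 0.971 = 5686
40+: 5826 × 0.974 + 5952 × 0.349 = 5675 + 2077 = 7752
Net migration: 10–19 + 210 → 2502
Population now: 0–9=2709, 10–19=2502, 20–29=15820, 30–39=5686, 40+=7752
Period 3:
Births: 5686 × 0.465 = 2644
10–19: 2709 × 0.986 = 2671
20–29: 2502 × 0.96 = 2402
30–39: 15820 × 0.971 = 15361
40+: 5686 × 0.974 + 7752 × 0.349 = 5538 + 2705 = 8243
Net migration: 10–19 + 210 → 2881
Population now: 0–9=2644, 10–19=2881, 20–29=2402, 30–39=15361, 40+=8243
Period 4:
Births: 15361 × 0.465 = 7143
10–19: 2644 × 0.986 = 2607
20–29: 2881 × 0.96 = 2766
30–39: 2402 × 0.971 = 2332
40+: 15361 × 0.974 + 8243 × 0.349 = 14962 + 2877 = 17839
Net migration: 10–19 + 210 → 2817
Population now: 0–9=7143, 10–19=2817, 20–29=2766, 30–39=2332, 40+=17839
Total: 36700 → 32897; change = -3803; percentage change = -10.4%

-10.4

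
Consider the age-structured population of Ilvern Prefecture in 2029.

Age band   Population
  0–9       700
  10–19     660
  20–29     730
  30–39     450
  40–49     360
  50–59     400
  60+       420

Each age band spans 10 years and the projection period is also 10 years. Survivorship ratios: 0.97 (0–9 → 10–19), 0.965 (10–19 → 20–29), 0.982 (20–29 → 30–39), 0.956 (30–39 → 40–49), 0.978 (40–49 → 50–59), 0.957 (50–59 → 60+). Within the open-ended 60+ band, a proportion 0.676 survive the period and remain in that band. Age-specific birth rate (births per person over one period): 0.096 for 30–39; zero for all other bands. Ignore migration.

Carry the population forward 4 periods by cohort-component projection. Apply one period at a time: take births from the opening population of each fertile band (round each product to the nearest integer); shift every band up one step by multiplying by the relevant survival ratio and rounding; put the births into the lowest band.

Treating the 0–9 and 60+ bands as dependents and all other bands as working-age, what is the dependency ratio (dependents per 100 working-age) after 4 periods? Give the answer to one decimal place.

98.0

(Bands numbered youngest = 1 to oldest = 7.)
After projecting period 1:
Births: 450 × 0.096 = 43
Band 2: 700 × 0.97 = 679
Band 3: 660 × 0.965 = 637
Band 4: 730 × 0.982 = 717
Band 5: 450 × 0.956 = 430
Band 6: 360 × 0.978 = 352
Band 7: 400 × 0.957 + 420 × 0.676 = 383 + 284 = 667
Giving 43 / 679 / 637 / 717 / 430 / 352 / 667.
After projecting period 2:
Births: 717 × 0.096 = 69
Band 2: 43 × 0.97 = 42
Band 3: 679 × 0.965 = 655
Band 4: 637 × 0.982 = 626
Band 5: 717 × 0.956 = 685
Band 6: 430 × 0.978 = 421
Band 7: 352 × 0.957 + 667 × 0.676 = 337 + 451 = 788
Giving 69 / 42 / 655 / 626 / 685 / 421 / 788.
After projecting period 3:
Births: 626 × 0.096 = 60
Band 2: 69 × 0.97 = 67
Band 3: 42 × 0.965 = 41
Band 4: 655 × 0.982 = 643
Band 5: 626 × 0.956 = 598
Band 6: 685 × 0.978 = 670
Band 7: 421 × 0.957 + 788 × 0.676 = 403 + 533 = 936
Giving 60 / 67 / 41 / 643 / 598 / 670 / 936.
After projecting period 4:
Births: 643 × 0.096 = 62
Band 2: 60 × 0.97 = 58
Band 3: 67 × 0.965 = 65
Band 4: 41 × 0.982 = 40
Band 5: 643 × 0.956 = 615
Band 6: 598 × 0.978 = 585
Band 7: 670 × 0.957 + 936 × 0.676 = 641 + 633 = 1274
Giving 62 / 58 / 65 / 40 / 615 / 585 / 1274.
Dependents (band 0–9 + band 60+) = 62 + 1274 = 1336; working-age = 1363; ratio = 1336/1363 × 100 = 98.0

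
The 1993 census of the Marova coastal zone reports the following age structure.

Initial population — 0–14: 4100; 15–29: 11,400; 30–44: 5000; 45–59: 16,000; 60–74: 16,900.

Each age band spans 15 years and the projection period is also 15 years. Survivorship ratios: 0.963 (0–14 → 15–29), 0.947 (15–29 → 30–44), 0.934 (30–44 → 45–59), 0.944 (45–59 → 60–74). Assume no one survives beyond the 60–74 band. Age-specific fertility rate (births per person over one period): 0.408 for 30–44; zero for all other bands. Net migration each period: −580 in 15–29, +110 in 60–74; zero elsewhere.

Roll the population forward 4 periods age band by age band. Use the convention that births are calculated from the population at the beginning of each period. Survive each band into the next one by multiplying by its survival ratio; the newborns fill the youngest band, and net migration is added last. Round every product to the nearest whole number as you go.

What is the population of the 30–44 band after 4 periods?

3468

Period 1.
Births: 5000 × 0.408 = 2040
15–29: 4100 × 0.963 = 3948
30–44: 11400 × 0.947 = 10796
45–59: 5000 × 0.934 = 4670
60–74: 16000 × 0.944 = 15104
Net migration: 15–29 − 580 → 3368; 60–74 + 110 → 15214
Population now: 0–14=2040, 15–29=3368, 30–44=10796, 45–59=4670, 60–74=15214
Period 2.
Births: 10796 × 0.408 = 4405
15–29: 2040 × 0.963 = 1965
30–44: 3368 × 0.947 = 3189
45–59: 10796 × 0.934 = 10083
60–74: 4670 × 0.944 = 4408
Net migration: 15–29 − 580 → 1385; 60–74 + 110 → 4518
Population now: 0–14=4405, 15–29=1385, 30–44=3189, 45–59=10083, 60–74=4518
Period 3.
Births: 3189 × 0.408 = 1301
15–29: 4405 × 0.963 = 4242
30–44: 1385 × 0.947 = 1312
45–59: 3189 × 0.934 = 2979
60–74: 10083 × 0.944 = 9518
Net migration: 15–29 − 580 → 3662; 60–74 + 110 → 9628
Population now: 0–14=1301, 15–29=3662, 30–44=1312, 45–59=2979, 60–74=9628
Period 4.
Births: 1312 × 0.408 = 535
15–29: 1301 × 0.963 = 1253
30–44: 3662 × 0.947 = 3468
45–59: 1312 × 0.934 = 1225
60–74: 2979 × 0.944 = 2812
Net migration: 15–29 − 580 → 673; 60–74 + 110 → 2922
Population now: 0–14=535, 15–29=673, 30–44=3468, 45–59=1225, 60–74=2922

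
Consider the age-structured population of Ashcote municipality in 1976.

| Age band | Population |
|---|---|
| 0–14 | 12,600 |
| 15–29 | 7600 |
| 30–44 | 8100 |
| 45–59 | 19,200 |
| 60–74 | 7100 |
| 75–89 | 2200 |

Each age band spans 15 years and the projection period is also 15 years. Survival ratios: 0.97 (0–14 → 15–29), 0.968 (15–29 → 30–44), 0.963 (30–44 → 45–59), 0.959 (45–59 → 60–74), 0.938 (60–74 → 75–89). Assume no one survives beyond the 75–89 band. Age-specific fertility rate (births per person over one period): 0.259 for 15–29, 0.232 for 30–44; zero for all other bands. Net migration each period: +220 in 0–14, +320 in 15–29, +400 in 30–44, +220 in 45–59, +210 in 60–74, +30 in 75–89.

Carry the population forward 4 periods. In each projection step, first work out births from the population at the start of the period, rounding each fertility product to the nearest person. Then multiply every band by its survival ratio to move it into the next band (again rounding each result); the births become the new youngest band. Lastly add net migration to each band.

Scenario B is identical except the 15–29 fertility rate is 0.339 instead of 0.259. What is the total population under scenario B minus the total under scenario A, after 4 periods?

2915

Numbering the bands 1..6 from youngest to oldest:
Period 1:
Births: 7600 × 0.259 = 1968, 8100 × 0.232 = 1879 ⇒ total 3847
Band 2: 12600 × 0.97 = 12222
Band 3: 7600 × 0.968 = 7357
Band 4: 8100 × 0.963 = 7800
Band 5: 19200 × 0.959 = 18413
Band 6: 7100 × 0.938 = 6660
Net migration: Band 1 + 220 → 4067; Band 2 + 320 → 12542; Band 3 + 400 → 7757; Band 4 + 220 → 8020; Band 5 + 210 → 18623; Band 6 + 30 → 6690
→ [4067, 12542, 7757, 8020, 18623, 6690]
Period 2:
Births: 12542 × 0.259 = 3248, 7757 × 0.232 = 1800 ⇒ total 5048
Band 2: 4067 × 0.97 = 3945
Band 3: 12542 × 0.968 = 12141
Band 4: 7757 × 0.963 = 7470
Band 5: 8020 × 0.959 = 7691
Band 6: 18623 × 0.938 = 17468
Net migration: Band 1 + 220 → 5268; Band 2 + 320 → 4265; Band 3 + 400 → 12541; Band 4 + 220 → 7690; Band 5 + 210 → 7901; Band 6 + 30 → 17498
→ [5268, 4265, 12541, 7690, 7901, 17498]
Period 3:
Births: 4265 × 0.259 = 1105, 12541 × 0.232 = 2910 ⇒ total 4015
Band 2: 5268 × 0.97 = 5110
Band 3: 4265 × 0.968 = 4129
Band 4: 12541 × 0.963 = 12077
Band 5: 7690 × 0.959 = 7375
Band 6: 7901 × 0.938 = 7411
Net migration: Band 1 + 220 → 4235; Band 2 + 320 → 5430; Band 3 + 400 → 4529; Band 4 + 220 → 12297; Band 5 + 210 → 7585; Band 6 + 30 → 7441
→ [4235, 5430, 4529, 12297, 7585, 7441]
Period 4:
Births: 5430 × 0.259 = 1406, 4529 × 0.232 = 1051 ⇒ total 2457
Band 2: 4235 × 0.97 = 4108
Band 3: 5430 × 0.968 = 5256
Band 4: 4529 × 0.963 = 4361
Band 5: 12297 × 0.959 = 11793
Band 6: 7585 × 0.938 = 7115
Net migration: Band 1 + 220 → 2677; Band 2 + 320 → 4428; Band 3 + 400 → 5656; Band 4 + 220 → 4581; Band 5 + 210 → 12003; Band 6 + 30 → 7145
→ [2677, 4428, 5656, 4581, 12003, 7145]
Scenario A total after 4 periods: 36490
Scenario B projection —
Period 1:
Births: 7600 × 0.339 = 2576, 8100 × 0.232 = 1879 ⇒ total 4455
Band 2: 12600 × 0.97 = 12222
Band 3: 7600 × 0.968 = 7357
Band 4: 8100 × 0.963 = 7800
Band 5: 19200 × 0.959 = 18413
Band 6: 7100 × 0.938 = 6660
Net migration: Band 1 + 220 → 4675; Band 2 + 320 → 12542; Band 3 + 400 → 7757; Band 4 + 220 → 8020; Band 5 + 210 → 18623; Band 6 + 30 → 6690
→ [4675, 12542, 7757, 8020, 18623, 6690]
Period 2:
Births: 12542 × 0.339 = 4252, 7757 × 0.232 = 1800 ⇒ total 6052
Band 2: 4675 × 0.97 = 4535
Band 3: 12542 × 0.968 = 12141
Band 4: 7757 × 0.963 = 7470
Band 5: 8020 × 0.959 = 7691
Band 6: 18623 × 0.938 = 17468
Net migration: Band 1 + 220 → 6272; Band 2 + 320 → 4855; Band 3 + 400 → 12541; Band 4 + 220 → 7690; Band 5 + 210 → 7901; Band 6 + 30 → 17498
→ [6272, 4855, 12541, 7690, 7901, 17498]
Period 3:
Births: 4855 × 0.339 = 1646, 12541 × 0.232 = 2910 ⇒ total 4556
Band 2: 6272 × 0.97 = 6084
Band 3: 4855 × 0.968 = 4700
Band 4: 12541 × 0.963 = 12077
Band 5: 7690 × 0.959 = 7375
Band 6: 7901 × 0.938 = 7411
Net migration: Band 1 + 220 → 4776; Band 2 + 320 → 6404; Band 3 + 400 → 5100; Band 4 + 220 → 12297; Band 5 + 210 → 7585; Band 6 + 30 → 7441
→ [4776, 6404, 5100, 12297, 7585, 7441]
Period 4:
Births: 6404 × 0.339 = 2171, 5100 × 0.232 = 1183 ⇒ total 3354
Band 2: 4776 × 0.97 = 4633
Band 3: 6404 × 0.968 = 6199
Band 4: 5100 × 0.963 = 4911
Band 5: 12297 × 0.959 = 11793
Band 6: 7585 × 0.938 = 7115
Net migration: Band 1 + 220 → 3574; Band 2 + 320 → 4953; Band 3 + 400 → 6599; Band 4 + 220 → 5131; Band 5 + 210 → 12003; Band 6 + 30 → 7145
→ [3574, 4953, 6599, 5131, 12003, 7145]
Scenario B total after 4 periods: 39405
Difference B − A = 39405 − 36490 = 2915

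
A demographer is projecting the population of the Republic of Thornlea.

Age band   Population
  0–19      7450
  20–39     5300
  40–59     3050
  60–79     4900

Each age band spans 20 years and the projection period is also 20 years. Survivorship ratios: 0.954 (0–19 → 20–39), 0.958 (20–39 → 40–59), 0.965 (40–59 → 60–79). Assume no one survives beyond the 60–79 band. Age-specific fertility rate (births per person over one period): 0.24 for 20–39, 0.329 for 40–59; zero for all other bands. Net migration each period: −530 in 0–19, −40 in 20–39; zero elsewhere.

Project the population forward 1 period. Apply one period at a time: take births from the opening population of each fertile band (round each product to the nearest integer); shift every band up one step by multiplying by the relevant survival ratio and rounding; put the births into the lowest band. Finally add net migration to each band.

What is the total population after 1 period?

16832

— Period 1 —
Births: 5300 × 0.24 = 1272 ; 3050 × 0.329 = 1003 → 2275
20–39: 7450 × 0.954 = 7107
40–59: 5300 × 0.958 = 5077
60–79: 3050 × 0.965 = 2943
Net migration: 0–19 − 530 → 1745; 20–39 − 40 → 7067
→ [1745, 7067, 5077, 2943]
Total after period 1: 1745 + 7067 + 5077 + 2943 = 16832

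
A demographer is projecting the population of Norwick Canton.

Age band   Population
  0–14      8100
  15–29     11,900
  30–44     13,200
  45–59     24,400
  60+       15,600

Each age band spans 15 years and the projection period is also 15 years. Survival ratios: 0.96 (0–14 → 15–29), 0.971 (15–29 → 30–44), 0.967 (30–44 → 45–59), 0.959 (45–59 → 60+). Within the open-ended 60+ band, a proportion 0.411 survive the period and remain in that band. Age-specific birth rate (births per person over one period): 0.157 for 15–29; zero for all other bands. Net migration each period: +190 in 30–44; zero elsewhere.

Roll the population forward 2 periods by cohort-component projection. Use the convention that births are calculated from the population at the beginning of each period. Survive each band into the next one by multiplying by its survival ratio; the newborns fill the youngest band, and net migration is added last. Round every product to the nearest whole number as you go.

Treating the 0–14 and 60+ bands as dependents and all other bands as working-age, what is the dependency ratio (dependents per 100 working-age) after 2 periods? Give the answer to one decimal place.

(Bands numbered youngest = 1 to oldest = 5.)
[period 1]
Births: 11900 * 0.157 = 1868
Band 2: 8100 * 0.96 = 7776
Band 3: 11900 * 0.971 = 11555
Band 4: 13200 * 0.967 = 12764
Band 5: 24400 * 0.959 + 15600 * 0.411 = 23400 + 6412 = 29812
Net migration: Band 3 + 190 → 11745
End of period: [1868, 7776, 11745, 12764, 29812]
[period 2]
Births: 7776 * 0.157 = 1221
Band 2: 1868 * 0.96 = 1793
Band 3: 7776 * 0.971 = 7550
Band 4: 11745 * 0.967 = 11357
Band 5: 12764 * 0.959 + 29812 * 0.411 = 12241 + 12253 = 24494
Net migration: Band 3 + 190 → 7740
End of period: [1221, 1793, 7740, 11357, 24494]
Dependents (band 0–14 + band 60+) = 1221 + 24494 = 25715; working-age = 20890; ratio = 25715/20890 × 100 = 123.1

123.1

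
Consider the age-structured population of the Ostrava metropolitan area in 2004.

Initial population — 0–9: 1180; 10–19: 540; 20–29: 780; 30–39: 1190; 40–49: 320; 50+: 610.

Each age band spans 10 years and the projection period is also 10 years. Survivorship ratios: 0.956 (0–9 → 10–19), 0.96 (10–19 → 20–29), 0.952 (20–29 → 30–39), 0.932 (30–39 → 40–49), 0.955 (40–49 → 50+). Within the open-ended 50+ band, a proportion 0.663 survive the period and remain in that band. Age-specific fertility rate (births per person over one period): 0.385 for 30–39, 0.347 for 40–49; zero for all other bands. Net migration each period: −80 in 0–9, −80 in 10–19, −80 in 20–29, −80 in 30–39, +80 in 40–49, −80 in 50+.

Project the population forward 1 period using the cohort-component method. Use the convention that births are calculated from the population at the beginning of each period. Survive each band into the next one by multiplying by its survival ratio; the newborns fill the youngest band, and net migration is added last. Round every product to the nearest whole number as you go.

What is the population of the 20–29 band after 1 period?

438

Call the bands 1 to 6, youngest first.
— Period 1 —
Births: 1190 × 0.385 = 458, 320 × 0.347 = 111 — total 569
Band 2: 1180 × 0.956 = 1128
Band 3: 540 × 0.96 = 518
Band 4: 780 × 0.952 = 743
Band 5: 1190 × 0.932 = 1109
Band 6: 320 × 0.955 + 610 × 0.663 = 306 + 404 = 710
Net migration: Band 1 − 80 → 489; Band 2 − 80 → 1048; Band 3 − 80 → 438; Band 4 − 80 → 663; Band 5 + 80 → 1189; Band 6 − 80 → 630
→ [489, 1048, 438, 663, 1189, 630]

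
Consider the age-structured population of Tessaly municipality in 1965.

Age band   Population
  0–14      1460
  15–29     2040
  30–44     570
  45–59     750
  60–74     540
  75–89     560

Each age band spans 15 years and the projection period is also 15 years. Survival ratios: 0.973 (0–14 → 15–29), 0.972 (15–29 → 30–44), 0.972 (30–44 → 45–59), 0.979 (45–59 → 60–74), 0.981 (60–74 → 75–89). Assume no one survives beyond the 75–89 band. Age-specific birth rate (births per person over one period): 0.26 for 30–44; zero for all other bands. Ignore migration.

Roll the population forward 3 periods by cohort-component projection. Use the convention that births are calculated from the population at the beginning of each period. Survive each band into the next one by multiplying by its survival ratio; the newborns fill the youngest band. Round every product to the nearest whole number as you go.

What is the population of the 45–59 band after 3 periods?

Numbering the groups 1..6 from youngest to oldest:
[period 1]
Births: 570 × 0.26 = 148
Group 2: 1460 × 0.973 = 1421
Group 3: 2040 × 0.972 = 1983
Group 4: 570 × 0.972 = 554
Group 5: 750 × 0.979 = 734
Group 6: 540 × 0.981 = 530
Population now: 0–14=148, 15–29=1421, 30–44=1983, 45–59=554, 60–74=734, 75–89=530
[period 2]
Births: 1983 × 0.26 = 516
Group 2: 148 × 0.973 = 144
Group 3: 1421 × 0.972 = 1381
Group 4: 1983 × 0.972 = 1927
Group 5: 554 × 0.979 = 542
Group 6: 734 × 0.981 = 720
Population now: 0–14=516, 15–29=144, 30–44=1381, 45–59=1927, 60–74=542, 75–89=720
[period 3]
Births: 1381 × 0.26 = 359
Group 2: 516 × 0.973 = 502
Group 3: 144 × 0.972 = 140
Group 4: 1381 × 0.972 = 1342
Group 5: 1927 × 0.979 = 1887
Group 6: 542 × 0.981 = 532
Population now: 0–14=359, 15–29=502, 30–44=140, 45–59=1342, 60–74=1887, 75–89=532

1342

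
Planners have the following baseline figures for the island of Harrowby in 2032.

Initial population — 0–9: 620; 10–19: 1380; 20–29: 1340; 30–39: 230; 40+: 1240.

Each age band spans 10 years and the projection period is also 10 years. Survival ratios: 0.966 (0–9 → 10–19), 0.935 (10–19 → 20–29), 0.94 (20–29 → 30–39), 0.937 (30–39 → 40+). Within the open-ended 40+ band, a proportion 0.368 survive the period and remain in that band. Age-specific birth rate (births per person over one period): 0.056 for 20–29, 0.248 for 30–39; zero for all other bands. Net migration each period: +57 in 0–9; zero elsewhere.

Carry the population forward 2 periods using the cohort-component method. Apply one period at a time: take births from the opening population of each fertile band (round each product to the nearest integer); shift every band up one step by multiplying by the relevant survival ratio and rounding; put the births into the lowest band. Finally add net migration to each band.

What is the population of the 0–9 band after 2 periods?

Let group 1 be 0–9 through group 5 = 40+.
Period 1.
Births: 1340 × 0.056 = 75, 230 × 0.248 = 57 ⇒ total 132
Group 2: 620 × 0.966 = 599
Group 3: 1380 × 0.935 = 1290
Group 4: 1340 × 0.94 = 1260
Group 5: 230 × 0.937 + 1240 × 0.368 = 216 + 456 = 672
Net migration: Group 1 + 57 → 189
→ [189, 599, 1290, 1260, 672]
Period 2.
Births: 1290 × 0.056 = 72, 1260 × 0.248 = 312 ⇒ total 384
Group 2: 189 × 0.966 = 183
Group 3: 599 × 0.935 = 560
Group 4: 1290 × 0.94 = 1213
Group 5: 1260 × 0.937 + 672 × 0.368 = 1181 + 247 = 1428
Net migration: Group 1 + 57 → 441
→ [441, 183, 560, 1213, 1428]

441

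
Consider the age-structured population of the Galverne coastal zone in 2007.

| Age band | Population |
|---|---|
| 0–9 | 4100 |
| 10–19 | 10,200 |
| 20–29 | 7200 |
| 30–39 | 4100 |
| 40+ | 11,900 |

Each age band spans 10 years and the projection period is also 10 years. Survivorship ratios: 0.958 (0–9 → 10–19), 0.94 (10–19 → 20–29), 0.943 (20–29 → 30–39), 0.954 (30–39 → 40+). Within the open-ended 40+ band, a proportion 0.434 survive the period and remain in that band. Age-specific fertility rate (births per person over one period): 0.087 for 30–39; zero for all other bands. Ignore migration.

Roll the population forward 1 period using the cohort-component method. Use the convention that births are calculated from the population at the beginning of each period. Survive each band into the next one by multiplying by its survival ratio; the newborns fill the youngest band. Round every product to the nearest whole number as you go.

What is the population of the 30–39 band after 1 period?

6790

Period 1.
Births: 4100 × 0.087 = 357
10–19: 4100 × 0.958 = 3928
20–29: 10200 × 0.94 = 9588
30–39: 7200 × 0.943 = 6790
40+: 4100 × 0.954 + 11900 × 0.434 = 3911 + 5165 = 9076
Giving 357 / 3928 / 9588 / 6790 / 9076.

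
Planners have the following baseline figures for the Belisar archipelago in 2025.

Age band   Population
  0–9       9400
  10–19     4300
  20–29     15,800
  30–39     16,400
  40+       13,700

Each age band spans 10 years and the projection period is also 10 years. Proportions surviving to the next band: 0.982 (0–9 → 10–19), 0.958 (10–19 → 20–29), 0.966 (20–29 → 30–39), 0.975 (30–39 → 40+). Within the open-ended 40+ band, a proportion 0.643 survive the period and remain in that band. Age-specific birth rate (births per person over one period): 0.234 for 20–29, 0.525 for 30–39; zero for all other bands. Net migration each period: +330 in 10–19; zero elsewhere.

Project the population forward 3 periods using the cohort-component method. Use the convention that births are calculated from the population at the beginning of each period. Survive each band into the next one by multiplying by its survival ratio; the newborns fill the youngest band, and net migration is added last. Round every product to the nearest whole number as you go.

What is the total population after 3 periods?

57821

Numbering the groups 1..5 from youngest to oldest:
[period 1]
Births: 15800 * 0.234 = 3697 ; 16400 * 0.525 = 8610 → total 12307
Group 2: 9400 * 0.982 = 9231
Group 3: 4300 * 0.958 = 4119
Group 4: 15800 * 0.966 = 15263
Group 5: 16400 * 0.975 + 13700 * 0.643 = 15990 + 8809 = 24799
Net migration: Group 2 + 330 → 9561
Population now: 0–9=12307, 10–19=9561, 20–29=4119, 30–39=15263, 40+=24799
[period 2]
Births: 4119 * 0.234 = 964 ; 15263 * 0.525 = 8013 → total 8977
Group 2: 12307 * 0.982 = 12085
Group 3: 9561 * 0.958 = 9159
Group 4: 4119 * 0.966 = 3979
Group 5: 15263 * 0.975 + 24799 * 0.643 = 14881 + 15946 = 30827
Net migration: Group 2 + 330 → 12415
Population now: 0–9=8977, 10–19=12415, 20–29=9159, 30–39=3979, 40+=30827
[period 3]
Births: 9159 * 0.234 = 2143 ; 3979 * 0.525 = 2089 → total 4232
Group 2: 8977 * 0.982 = 8815
Group 3: 12415 * 0.958 = 11894
Group 4: 9159 * 0.966 = 8848
Group 5: 3979 * 0.975 + 30827 * 0.643 = 3880 + 19822 = 23702
Net migration: Group 2 + 330 → 9145
Population now: 0–9=4232, 10–19=9145, 20–29=11894, 30–39=8848, 40+=23702
Total after period 3: 4232 + 9145 + 11894 + 8848 + 23702 = 57821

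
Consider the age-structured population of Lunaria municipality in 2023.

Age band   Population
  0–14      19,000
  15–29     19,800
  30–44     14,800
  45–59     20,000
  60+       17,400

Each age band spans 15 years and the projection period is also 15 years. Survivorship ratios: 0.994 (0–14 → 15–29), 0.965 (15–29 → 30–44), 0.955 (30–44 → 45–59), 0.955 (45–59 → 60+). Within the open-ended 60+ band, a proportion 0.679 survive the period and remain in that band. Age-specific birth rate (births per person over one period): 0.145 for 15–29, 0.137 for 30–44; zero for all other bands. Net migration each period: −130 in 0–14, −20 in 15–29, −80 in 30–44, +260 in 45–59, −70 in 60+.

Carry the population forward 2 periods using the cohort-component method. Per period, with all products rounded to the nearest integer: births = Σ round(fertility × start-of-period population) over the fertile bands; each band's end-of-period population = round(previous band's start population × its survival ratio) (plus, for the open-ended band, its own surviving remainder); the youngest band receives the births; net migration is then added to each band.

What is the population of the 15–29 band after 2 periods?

Period 1:
Births: 19800 * 0.145 = 2871, 14800 * 0.137 = 2028 — total 4899
15–29: 19000 * 0.994 = 18886
30–44: 19800 * 0.965 = 19107
45–59: 14800 * 0.955 = 14134
60+: 20000 * 0.955 + 17400 * 0.679 = 19100 + 11815 = 30915
Net migration: 0–14 − 130 → 4769; 15–29 − 20 → 18866; 30–44 − 80 → 19027; 45–59 + 260 → 14394; 60+ − 70 → 30845
→ [4769, 18866, 19027, 14394, 30845]
Period 2:
Births: 18866 * 0.145 = 2736, 19027 * 0.137 = 2607 — total 5343
15–29: 4769 * 0.994 = 4740
30–44: 18866 * 0.965 = 18206
45–59: 19027 * 0.955 = 18171
60+: 14394 * 0.955 + 30845 * 0.679 = 13746 + 20944 = 34690
Net migration: 0–14 − 130 → 5213; 15–29 − 20 → 4720; 30–44 − 80 → 18126; 45–59 + 260 → 18431; 60+ − 70 → 34620
→ [5213, 4720, 18126, 18431, 34620]

4720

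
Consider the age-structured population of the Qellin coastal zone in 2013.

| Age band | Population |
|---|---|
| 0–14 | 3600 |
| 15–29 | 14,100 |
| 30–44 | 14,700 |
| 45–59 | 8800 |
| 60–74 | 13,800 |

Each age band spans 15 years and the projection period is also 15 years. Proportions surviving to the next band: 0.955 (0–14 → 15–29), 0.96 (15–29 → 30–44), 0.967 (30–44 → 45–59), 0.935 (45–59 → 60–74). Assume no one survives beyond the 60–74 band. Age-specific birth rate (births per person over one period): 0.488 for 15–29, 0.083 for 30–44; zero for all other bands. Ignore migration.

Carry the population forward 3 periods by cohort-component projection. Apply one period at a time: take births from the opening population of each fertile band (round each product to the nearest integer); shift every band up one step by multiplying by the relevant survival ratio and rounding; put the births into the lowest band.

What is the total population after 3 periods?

(Groups numbered youngest = 1 to oldest = 5.)
After projecting period 1:
Births: 14100 × 0.488 = 6881, 14700 × 0.083 = 1220 → total 8101
Group 2: 3600 × 0.955 = 3438
Group 3: 14100 × 0.96 = 13536
Group 4: 14700 × 0.967 = 14215
Group 5: 8800 × 0.935 = 8228
Population now: 0–14=8101, 15–29=3438, 30–44=13536, 45–59=14215, 60–74=8228
After projecting period 2:
Births: 3438 × 0.488 = 1678, 13536 × 0.083 = 1123 → total 2801
Group 2: 8101 × 0.955 = 7736
Group 3: 3438 × 0.96 = 3300
Group 4: 13536 × 0.967 = 13089
Group 5: 14215 × 0.935 = 13291
Population now: 0–14=2801, 15–29=7736, 30–44=3300, 45–59=13089, 60–74=13291
After projecting period 3:
Births: 7736 × 0.488 = 3775, 3300 × 0.083 = 274 → total 4049
Group 2: 2801 × 0.955 = 2675
Group 3: 7736 × 0.96 = 7427
Group 4: 3300 × 0.967 = 3191
Group 5: 13089 × 0.935 = 12238
Population now: 0–14=4049, 15–29=2675, 30–44=7427, 45–59=3191, 60–74=12238
Total after period 3: 4049 + 2675 + 7427 + 3191 + 12238 = 29580

29580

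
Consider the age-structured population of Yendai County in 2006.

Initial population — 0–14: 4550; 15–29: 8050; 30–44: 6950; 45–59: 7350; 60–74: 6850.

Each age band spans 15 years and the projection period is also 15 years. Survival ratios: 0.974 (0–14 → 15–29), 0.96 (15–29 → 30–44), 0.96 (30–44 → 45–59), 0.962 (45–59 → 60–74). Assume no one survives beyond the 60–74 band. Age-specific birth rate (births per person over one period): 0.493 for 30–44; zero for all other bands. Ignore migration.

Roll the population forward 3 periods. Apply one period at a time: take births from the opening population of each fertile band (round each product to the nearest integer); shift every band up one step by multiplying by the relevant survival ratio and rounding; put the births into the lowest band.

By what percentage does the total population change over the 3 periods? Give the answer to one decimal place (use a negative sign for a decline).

— Period 1 —
Births: 6950 × 0.493 = 3426
15–29: 4550 × 0.974 = 4432
30–44: 8050 × 0.96 = 7728
45–59: 6950 × 0.96 = 6672
60–74: 7350 × 0.962 = 7071
Population now: 0–14=3426, 15–29=4432, 30–44=7728, 45–59=6672, 60–74=7071
— Period 2 —
Births: 7728 × 0.493 = 3810
15–29: 3426 × 0.974 = 3337
30–44: 4432 × 0.96 = 4255
45–59: 7728 × 0.96 = 7419
60–74: 6672 × 0.962 = 6418
Population now: 0–14=3810, 15–29=3337, 30–44=4255, 45–59=7419, 60–74=6418
— Period 3 —
Births: 4255 × 0.493 = 2098
15–29: 3810 × 0.974 = 3711
30–44: 3337 × 0.96 = 3204
45–59: 4255 × 0.96 = 4085
60–74: 7419 × 0.962 = 7137
Population now: 0–14=2098, 15–29=3711, 30–44=3204, 45–59=4085, 60–74=7137
Total: 33750 → 20235; change = -13515; percentage change = -40.0%

-40.0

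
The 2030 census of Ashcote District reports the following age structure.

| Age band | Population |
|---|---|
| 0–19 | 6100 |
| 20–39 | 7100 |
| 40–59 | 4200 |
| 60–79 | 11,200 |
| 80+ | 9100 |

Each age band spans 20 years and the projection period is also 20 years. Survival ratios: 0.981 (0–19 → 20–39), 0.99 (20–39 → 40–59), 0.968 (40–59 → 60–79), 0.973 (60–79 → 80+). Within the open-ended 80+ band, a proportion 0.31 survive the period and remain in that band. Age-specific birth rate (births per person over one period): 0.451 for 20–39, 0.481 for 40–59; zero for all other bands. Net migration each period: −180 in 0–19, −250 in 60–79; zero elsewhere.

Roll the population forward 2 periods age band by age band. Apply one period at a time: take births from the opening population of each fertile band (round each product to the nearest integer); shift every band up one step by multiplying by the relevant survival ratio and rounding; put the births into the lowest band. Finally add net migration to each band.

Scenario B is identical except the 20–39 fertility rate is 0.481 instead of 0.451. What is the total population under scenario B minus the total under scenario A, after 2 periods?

Period 1:
Births: 7100 × 0.451 = 3202, 4200 × 0.481 = 2020 → 5222
20–39: 6100 × 0.981 = 5984
40–59: 7100 × 0.99 = 7029
60–79: 4200 × 0.968 = 4066
80+: 11200 × 0.973 + 9100 × 0.31 = 10898 + 2821 = 13719
Net migration: 0–19 − 180 → 5042; 60–79 − 250 → 3816
→ [5042, 5984, 7029, 3816, 13719]
Period 2:
Births: 5984 × 0.451 = 2699, 7029 × 0.481 = 3381 → 6080
20–39: 5042 × 0.981 = 4946
40–59: 5984 × 0.99 = 5924
60–79: 7029 × 0.968 = 6804
80+: 3816 × 0.973 + 13719 × 0.31 = 3713 + 4253 = 7966
Net migration: 0–19 − 180 → 5900; 60–79 − 250 → 6554
→ [5900, 4946, 5924, 6554, 7966]
Scenario A total after 2 periods: 31290
Scenario B projection —
Period 1:
Births: 7100 × 0.481 = 3415, 4200 × 0.481 = 2020 → 5435
20–39: 6100 × 0.981 = 5984
40–59: 7100 × 0.99 = 7029
60–79: 4200 × 0.968 = 4066
80+: 11200 × 0.973 + 9100 × 0.31 = 10898 + 2821 = 13719
Net migration: 0–19 − 180 → 5255; 60–79 − 250 → 3816
→ [5255, 5984, 7029, 3816, 13719]
Period 2:
Births: 5984 × 0.481 = 2878, 7029 × 0.481 = 3381 → 6259
20–39: 5255 × 0.981 = 5155
40–59: 5984 × 0.99 = 5924
60–79: 7029 × 0.968 = 6804
80+: 3816 × 0.973 + 13719 × 0.31 = 3713 + 4253 = 7966
Net migration: 0–19 − 180 → 6079; 60–79 − 250 → 6554
→ [6079, 5155, 5924, 6554, 7966]
Scenario B total after 2 periods: 31678
Difference B − A = 31678 − 31290 = 388

388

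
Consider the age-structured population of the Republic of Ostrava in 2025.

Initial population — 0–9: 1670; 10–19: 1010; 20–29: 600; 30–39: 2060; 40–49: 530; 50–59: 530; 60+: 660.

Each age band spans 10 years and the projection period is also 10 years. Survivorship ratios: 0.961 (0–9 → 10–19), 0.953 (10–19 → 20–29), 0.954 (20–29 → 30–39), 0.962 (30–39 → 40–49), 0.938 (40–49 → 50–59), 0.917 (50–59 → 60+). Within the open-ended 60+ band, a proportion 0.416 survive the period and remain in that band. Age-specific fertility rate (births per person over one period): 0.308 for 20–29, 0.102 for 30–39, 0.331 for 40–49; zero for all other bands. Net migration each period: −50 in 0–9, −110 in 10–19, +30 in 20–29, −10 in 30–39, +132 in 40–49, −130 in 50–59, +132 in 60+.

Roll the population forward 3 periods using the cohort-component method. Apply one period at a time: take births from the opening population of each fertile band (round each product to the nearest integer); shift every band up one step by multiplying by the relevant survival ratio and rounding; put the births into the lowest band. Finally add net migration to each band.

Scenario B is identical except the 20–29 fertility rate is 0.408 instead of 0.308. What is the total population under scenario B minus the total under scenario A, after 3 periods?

— Period 1 —
Births: 600 * 0.308 = 185  |  2060 * 0.102 = 210  |  530 * 0.331 = 175 ⇒ total 570
10–19: 1670 * 0.961 = 1605
20–29: 1010 * 0.953 = 963
30–39: 600 * 0.954 = 572
40–49: 2060 * 0.962 = 1982
50–59: 530 * 0.938 = 497
60+: 530 * 0.917 + 660 * 0.416 = 486 + 275 = 761
Net migration: 0–9 − 50 → 520; 10–19 − 110 → 1495; 20–29 + 30 → 993; 30–39 − 10 → 562; 40–49 + 132 → 2114; 50–59 − 130 → 367; 60+ + 132 → 893
End of period: [520, 1495, 993, 562, 2114, 367, 893]
— Period 2 —
Births: 993 * 0.308 = 306  |  562 * 0.102 = 57  |  2114 * 0.331 = 700 ⇒ total 1063
10–19: 520 * 0.961 = 500
20–29: 1495 * 0.953 = 1425
30–39: 993 * 0.954 = 947
40–49: 562 * 0.962 = 541
50–59: 2114 * 0.938 = 1983
60+: 367 * 0.917 + 893 * 0.416 = 337 + 371 = 708
Net migration: 0–9 − 50 → 1013; 10–19 − 110 → 390; 20–29 + 30 → 1455; 30–39 − 10 → 937; 40–49 + 132 → 673; 50–59 − 130 → 1853; 60+ + 132 → 840
End of period: [1013, 390, 1455, 937, 673, 1853, 840]
— Period 3 —
Births: 1455 * 0.308 = 448  |  937 * 0.102 = 96  |  673 * 0.331 = 223 ⇒ total 767
10–19: 1013 * 0.961 = 973
20–29: 390 * 0.953 = 372
30–39: 1455 * 0.954 = 1388
40–49: 937 * 0.962 = 901
50–59: 673 * 0.938 = 631
60+: 1853 * 0.917 + 840 * 0.416 = 1699 + 349 = 2048
Net migration: 0–9 − 50 → 717; 10–19 − 110 → 863; 20–29 + 30 → 402; 30–39 − 10 → 1378; 40–49 + 132 → 1033; 50–59 − 130 → 501; 60+ + 132 → 2180
End of period: [717, 863, 402, 1378, 1033, 501, 2180]
Scenario A total after 3 periods: 7074
Scenario B projection —
— Period 1 —
Births: 600 * 0.408 = 245  |  2060 * 0.102 = 210  |  530 * 0.331 = 175 ⇒ total 630
10–19: 1670 * 0.961 = 1605
20–29: 1010 * 0.953 = 963
30–39: 600 * 0.954 = 572
40–49: 2060 * 0.962 = 1982
50–59: 530 * 0.938 = 497
60+: 530 * 0.917 + 660 * 0.416 = 486 + 275 = 761
Net migration: 0–9 − 50 → 580; 10–19 − 110 → 1495; 20–29 + 30 → 993; 30–39 − 10 → 562; 40–49 + 132 → 2114; 50–59 − 130 → 367; 60+ + 132 → 893
End of period: [580, 1495, 993, 562, 2114, 367, 893]
— Period 2 —
Births: 993 * 0.408 = 405  |  562 * 0.102 = 57  |  2114 * 0.331 = 700 ⇒ total 1162
10–19: 580 * 0.961 = 557
20–29: 1495 * 0.953 = 1425
30–39: 993 * 0.954 = 947
40–49: 562 * 0.962 = 541
50–59: 2114 * 0.938 = 1983
60+: 367 * 0.917 + 893 * 0.416 = 337 + 371 = 708
Net migration: 0–9 − 50 → 1112; 10–19 − 110 → 447; 20–29 + 30 → 1455; 30–39 − 10 → 937; 40–49 + 132 → 673; 50–59 − 130 → 1853; 60+ + 132 → 840
End of period: [1112, 447, 1455, 937, 673, 1853, 840]
— Period 3 —
Births: 1455 * 0.408 = 594  |  937 * 0.102 = 96  |  673 * 0.331 = 223 ⇒ total 913
10–19: 1112 * 0.961 = 1069
20–29: 447 * 0.953 = 426
30–39: 1455 * 0.954 = 1388
40–49: 937 * 0.962 = 901
50–59: 673 * 0.938 = 631
60+: 1853 * 0.917 + 840 * 0.416 = 1699 + 349 = 2048
Net migration: 0–9 − 50 → 863; 10–19 − 110 → 959; 20–29 + 30 → 456; 30–39 − 10 → 1378; 40–49 + 132 → 1033; 50–59 − 130 → 501; 60+ + 132 → 2180
End of period: [863, 959, 456, 1378, 1033, 501, 2180]
Scenario B total after 3 periods: 7370
Difference B − A = 7370 − 7074 = 296

296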